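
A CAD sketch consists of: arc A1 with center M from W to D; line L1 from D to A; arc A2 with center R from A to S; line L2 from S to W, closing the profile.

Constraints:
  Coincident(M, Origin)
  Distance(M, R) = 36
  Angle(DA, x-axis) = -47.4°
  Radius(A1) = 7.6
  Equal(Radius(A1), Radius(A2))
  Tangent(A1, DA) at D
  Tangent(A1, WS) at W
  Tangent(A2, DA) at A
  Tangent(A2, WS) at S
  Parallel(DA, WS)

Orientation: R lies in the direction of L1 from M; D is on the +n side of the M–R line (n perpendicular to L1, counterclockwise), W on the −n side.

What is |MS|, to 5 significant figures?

36.793

The slot axis is L1's direction at -47.4°, so u = (cos -47.4°, sin -47.4°) = (0.67688, -0.73610) and n = (−sin -47.4°, cos -47.4°) = (0.73610, 0.67688). M is at the origin and R lies 36.0 along u from M, so R = 36.0·u = (24.368, -26.499). Tangency of A1 to both parallel lines with radius 7.6 puts D and W at M ± 7.6·n: D = (5.5943, 5.1443), W = (-5.5943, -5.1443). Equal radii place A and S the same way about R: A = R + 7.6·n = (29.962, -21.355), S = R − 7.6·n = (18.773, -31.644). Then |MS| = |S − M| = 36.793.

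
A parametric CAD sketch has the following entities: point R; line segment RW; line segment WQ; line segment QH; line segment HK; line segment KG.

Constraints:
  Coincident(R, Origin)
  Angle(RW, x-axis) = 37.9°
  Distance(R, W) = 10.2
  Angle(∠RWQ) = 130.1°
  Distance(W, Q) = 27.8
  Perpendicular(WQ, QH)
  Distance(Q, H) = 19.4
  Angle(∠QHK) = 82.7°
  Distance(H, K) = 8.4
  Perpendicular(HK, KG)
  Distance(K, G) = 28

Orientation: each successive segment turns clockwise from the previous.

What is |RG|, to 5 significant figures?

34.252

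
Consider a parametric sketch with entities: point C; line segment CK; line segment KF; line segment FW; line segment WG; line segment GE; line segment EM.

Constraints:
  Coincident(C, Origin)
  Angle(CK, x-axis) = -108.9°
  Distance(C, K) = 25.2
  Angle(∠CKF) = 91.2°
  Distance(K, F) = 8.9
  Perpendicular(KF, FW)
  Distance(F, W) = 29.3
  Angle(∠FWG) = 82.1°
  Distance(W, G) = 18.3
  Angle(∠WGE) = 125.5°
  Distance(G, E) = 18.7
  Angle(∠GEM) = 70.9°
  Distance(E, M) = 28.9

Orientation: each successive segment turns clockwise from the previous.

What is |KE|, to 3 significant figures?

20.6

C is at the origin; CK runs at -108.9° with length 25.2, so K = (-8.16, -23.8). ∠CKF = 91.2° gives KF at 162° from the x-axis; with |KF| = 8.9, F = (-16.6, -21.1). KF is perpendicular to FW, so FW runs at 72.3°; with |FW| = 29.3, W = (-7.73, 6.78). ∠FWG = 82.1° gives WG at -25.6° from the x-axis; with |WG| = 18.3, G = (8.77, -1.13). ∠WGE = 125.5° gives GE at -80.1° from the x-axis; with |GE| = 18.7, E = (12.0, -19.6). Then |KE| = |E − K| = 20.6.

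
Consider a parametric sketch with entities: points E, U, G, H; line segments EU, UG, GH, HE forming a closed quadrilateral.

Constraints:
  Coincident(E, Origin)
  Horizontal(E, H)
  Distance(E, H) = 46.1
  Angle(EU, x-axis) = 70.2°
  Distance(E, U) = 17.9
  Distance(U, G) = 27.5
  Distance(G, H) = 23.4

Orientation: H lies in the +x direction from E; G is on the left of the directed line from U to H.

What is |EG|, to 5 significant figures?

38.775

Checks: |UG| = 27.50 ✓; |GH| = 23.40 ✓.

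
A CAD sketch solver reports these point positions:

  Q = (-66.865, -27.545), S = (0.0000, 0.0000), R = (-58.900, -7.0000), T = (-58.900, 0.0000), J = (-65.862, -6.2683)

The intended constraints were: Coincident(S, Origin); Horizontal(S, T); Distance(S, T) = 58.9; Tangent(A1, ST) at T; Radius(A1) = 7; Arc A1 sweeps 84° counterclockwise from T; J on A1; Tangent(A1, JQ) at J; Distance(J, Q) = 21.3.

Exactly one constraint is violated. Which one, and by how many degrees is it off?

Tangent(A1, JQ) at J — off by 3.30°.

S = (0.00, 0.00) ✓; S.y = 0.00, T.y = 0.00 ✓; |ST| = 58.90 ✓; ∠(RT, TS) = 90.00° ✓; |RT| = 7.000 ✓; bearing(R→J) − bearing(R→T) = 84.00° ✓; |RJ| = 7.000 ✓; ∠(RJ, JQ) = 86.70° ✗; |JQ| = 21.30 ✓.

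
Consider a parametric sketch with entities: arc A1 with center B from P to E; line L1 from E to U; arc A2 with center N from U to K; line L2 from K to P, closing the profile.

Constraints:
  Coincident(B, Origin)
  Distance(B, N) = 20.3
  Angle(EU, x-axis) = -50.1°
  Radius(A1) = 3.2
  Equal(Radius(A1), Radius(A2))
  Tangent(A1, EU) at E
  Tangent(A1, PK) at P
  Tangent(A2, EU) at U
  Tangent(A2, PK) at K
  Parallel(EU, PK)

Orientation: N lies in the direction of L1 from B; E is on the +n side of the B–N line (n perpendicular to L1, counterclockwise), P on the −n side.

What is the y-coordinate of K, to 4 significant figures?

-17.63

The slot axis is L1's direction at -50.1°, so u = (cos -50.1°, sin -50.1°) = (0.6414, -0.7672) and n = (−sin -50.1°, cos -50.1°) = (0.7672, 0.6414). B is at the origin and N lies 20.3 along u from B, so N = 20.3·u = (13.02, -15.57). Tangency of A1 to both parallel lines with radius 3.2 puts E and P at B ± 3.2·n: E = (2.455, 2.053), P = (-2.455, -2.053). Equal radii place U and K the same way about N: U = N + 3.2·n = (15.48, -13.52), K = N − 3.2·n = (10.57, -17.63). So K.y = -17.63.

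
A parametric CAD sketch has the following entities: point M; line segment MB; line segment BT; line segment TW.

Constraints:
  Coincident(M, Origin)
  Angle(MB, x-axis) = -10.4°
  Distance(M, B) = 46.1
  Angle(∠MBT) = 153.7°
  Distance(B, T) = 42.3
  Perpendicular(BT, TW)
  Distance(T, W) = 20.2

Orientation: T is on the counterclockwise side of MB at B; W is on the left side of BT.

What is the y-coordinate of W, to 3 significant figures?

22.7

M is at the origin; MB runs at -10.4° with length 46.1, so B = 46.1·(cos -10.4°, sin -10.4°) = (45.3, -8.32). ∠MBT = 153.7°, so BT runs at -10.4° + (180° − 153.7°) = 15.9° from the x-axis; with |BT| = 42.3, T = B + 42.3·(cos 15.9°, sin 15.9°) = (86.0, 3.27). The perpendicularity gives TW at right angles to BT; with |TW| = 20.2 on the left of BT, W = T + 20.2·(-0.274, 0.962) = (80.5, 22.7). So W.y = 22.7.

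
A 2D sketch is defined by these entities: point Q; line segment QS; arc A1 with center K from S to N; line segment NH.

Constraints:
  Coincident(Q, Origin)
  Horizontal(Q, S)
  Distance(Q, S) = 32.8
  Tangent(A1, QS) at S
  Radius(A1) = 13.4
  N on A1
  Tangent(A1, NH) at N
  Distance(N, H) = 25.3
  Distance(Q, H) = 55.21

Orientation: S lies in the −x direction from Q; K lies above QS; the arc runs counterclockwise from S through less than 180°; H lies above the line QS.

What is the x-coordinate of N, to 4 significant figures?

-21.74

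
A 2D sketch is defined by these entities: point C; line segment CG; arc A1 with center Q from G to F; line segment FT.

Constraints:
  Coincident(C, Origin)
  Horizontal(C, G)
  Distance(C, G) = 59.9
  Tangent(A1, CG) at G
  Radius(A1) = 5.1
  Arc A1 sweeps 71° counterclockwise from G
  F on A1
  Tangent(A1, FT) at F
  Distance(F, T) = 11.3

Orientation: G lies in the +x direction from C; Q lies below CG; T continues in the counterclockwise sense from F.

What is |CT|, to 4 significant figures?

53.30

C is at the origin; C and G share the same y with |CG| = 59.9 and G on the +x side, so G = (59.90, 0.000). Tangency of A1 to CG means the radius QG is perpendicular to CG, so Q = G + (0, -5.1) = (59.90, -5.100). On A1, G sits at bearing 90° from Q; a 71° counterclockwise sweep puts F at bearing 161°, so F = Q + 5.1·(cos 161°, sin 161°) = (55.08, -3.440). The tangent condition forces QF to be normal to FT, so FT runs along (−sin 161°, cos 161°); with |FT| = 11.3, T = (51.40, -14.12). Then |CT| = |T − C| = 53.30.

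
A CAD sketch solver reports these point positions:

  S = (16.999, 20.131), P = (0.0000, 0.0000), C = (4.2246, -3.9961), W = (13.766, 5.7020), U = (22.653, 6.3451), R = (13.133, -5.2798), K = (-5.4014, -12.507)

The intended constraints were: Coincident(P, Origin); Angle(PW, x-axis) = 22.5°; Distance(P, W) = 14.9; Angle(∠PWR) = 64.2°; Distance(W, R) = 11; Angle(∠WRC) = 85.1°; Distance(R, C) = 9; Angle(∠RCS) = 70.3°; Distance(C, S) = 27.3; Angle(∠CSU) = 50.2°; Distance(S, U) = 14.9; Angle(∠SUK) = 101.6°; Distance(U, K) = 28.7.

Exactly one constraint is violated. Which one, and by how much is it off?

Distance(U, K) = 28.7 — off by 5.10.

P = (0.00, 0.00) ✓; PW at 22.50° ✓; |PW| = 14.90 ✓; ∠PWR = 64.20° ✓; |WR| = 11.00 ✓; ∠WRC = 85.10° ✓; |RC| = 9.000 ✓; ∠RCS = 70.30° ✓; |CS| = 27.30 ✓; ∠CSU = 50.20° ✓; |SU| = 14.90 ✓; ∠SUK = 101.6° ✓; |UK| = 33.80 ✗.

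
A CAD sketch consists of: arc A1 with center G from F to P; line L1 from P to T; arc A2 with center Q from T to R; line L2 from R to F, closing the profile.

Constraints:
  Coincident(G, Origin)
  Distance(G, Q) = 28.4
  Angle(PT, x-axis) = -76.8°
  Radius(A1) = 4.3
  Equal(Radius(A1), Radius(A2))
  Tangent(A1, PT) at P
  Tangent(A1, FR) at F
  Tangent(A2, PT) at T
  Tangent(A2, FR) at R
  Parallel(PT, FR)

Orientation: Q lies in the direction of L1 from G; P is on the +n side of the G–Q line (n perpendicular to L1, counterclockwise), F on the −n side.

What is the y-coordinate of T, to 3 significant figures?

-26.7

Tangency of A1 to both parallel lines with radius 4.3 puts P and F at G ± 4.3·n: P = (4.19, 0.982), F = (-4.19, -0.982). Equal radii place T and R the same way about Q: T = Q + 4.3·n = (10.7, -26.7), R = Q − 4.3·n = (2.30, -28.6). So T.y = -26.7.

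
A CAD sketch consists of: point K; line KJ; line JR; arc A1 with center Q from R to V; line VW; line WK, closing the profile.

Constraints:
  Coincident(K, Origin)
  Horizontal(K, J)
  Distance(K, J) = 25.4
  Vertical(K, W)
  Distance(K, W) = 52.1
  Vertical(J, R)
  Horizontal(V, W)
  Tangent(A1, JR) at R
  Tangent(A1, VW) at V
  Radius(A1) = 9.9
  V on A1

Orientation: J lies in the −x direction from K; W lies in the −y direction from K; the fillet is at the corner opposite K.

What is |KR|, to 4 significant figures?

49.25

K is at the origin; K and J share the same y with |KJ| = 25.4 and J on the −x side, so J = (-25.40, 0.000). KW is vertical with |KW| = 52.1 and W on the −y side, so W = (0.000, -52.10). The virtual corner opposite K is at (-25.40, -52.10). A1 meets JR tangentially, so QR is at right angles to JR and the tangent condition forces QV to be normal to VW, with radius 9.9, so the center Q sits 9.9 in from both sides at Q = (-15.50, -42.20). That places the tangent points at R = (-25.40, -42.20) on JR and V = (-15.50, -52.10) on VW. Then |KR| = |R − K| = 49.25.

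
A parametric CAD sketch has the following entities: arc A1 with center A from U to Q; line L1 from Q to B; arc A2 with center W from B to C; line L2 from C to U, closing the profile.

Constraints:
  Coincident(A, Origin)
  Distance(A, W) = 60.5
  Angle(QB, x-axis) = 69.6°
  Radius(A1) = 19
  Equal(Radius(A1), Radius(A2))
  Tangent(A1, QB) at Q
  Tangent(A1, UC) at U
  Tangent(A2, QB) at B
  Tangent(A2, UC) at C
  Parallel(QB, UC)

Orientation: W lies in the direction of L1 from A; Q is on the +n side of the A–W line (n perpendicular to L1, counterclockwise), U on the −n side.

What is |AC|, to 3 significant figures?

63.4

The slot axis is L1's direction at 69.6°, so u = (cos 69.6°, sin 69.6°) = (0.349, 0.937) and n = (−sin 69.6°, cos 69.6°) = (-0.937, 0.349). A is at the origin and W lies 60.5 along u from A, so W = 60.5·u = (21.1, 56.7). Tangency of A1 to both parallel lines with radius 19.0 puts Q and U at A ± 19.0·n: Q = (-17.8, 6.62), U = (17.8, -6.62). Equal radii place B and C the same way about W: B = W + 19.0·n = (3.28, 63.3), C = W − 19.0·n = (38.9, 50.1). Then |AC| = |C − A| = 63.4.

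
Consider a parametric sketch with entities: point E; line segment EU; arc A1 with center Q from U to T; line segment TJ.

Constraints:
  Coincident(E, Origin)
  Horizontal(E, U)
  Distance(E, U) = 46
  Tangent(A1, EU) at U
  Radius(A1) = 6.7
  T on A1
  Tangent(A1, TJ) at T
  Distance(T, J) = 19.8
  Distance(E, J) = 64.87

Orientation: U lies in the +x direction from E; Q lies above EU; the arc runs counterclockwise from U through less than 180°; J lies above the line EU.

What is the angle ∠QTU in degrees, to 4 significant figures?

59.49°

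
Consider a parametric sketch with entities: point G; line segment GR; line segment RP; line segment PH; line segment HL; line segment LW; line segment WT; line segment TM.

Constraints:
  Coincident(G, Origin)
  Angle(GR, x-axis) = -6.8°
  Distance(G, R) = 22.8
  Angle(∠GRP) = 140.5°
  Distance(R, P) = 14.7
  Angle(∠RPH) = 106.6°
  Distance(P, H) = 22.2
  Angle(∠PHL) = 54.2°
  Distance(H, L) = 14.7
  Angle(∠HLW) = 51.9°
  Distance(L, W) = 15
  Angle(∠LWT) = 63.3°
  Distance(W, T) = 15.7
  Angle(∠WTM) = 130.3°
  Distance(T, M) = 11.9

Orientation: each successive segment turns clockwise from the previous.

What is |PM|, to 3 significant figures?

32.6

∠LWT = 63.3° gives WT at -130° from the x-axis; with |WT| = 15.7, T = (20.1, -34.7). ∠WTM = 130.3° gives TM at -180° from the x-axis; with |TM| = 11.9, M = (8.23, -34.7). Then |PM| = |M − P| = 32.6.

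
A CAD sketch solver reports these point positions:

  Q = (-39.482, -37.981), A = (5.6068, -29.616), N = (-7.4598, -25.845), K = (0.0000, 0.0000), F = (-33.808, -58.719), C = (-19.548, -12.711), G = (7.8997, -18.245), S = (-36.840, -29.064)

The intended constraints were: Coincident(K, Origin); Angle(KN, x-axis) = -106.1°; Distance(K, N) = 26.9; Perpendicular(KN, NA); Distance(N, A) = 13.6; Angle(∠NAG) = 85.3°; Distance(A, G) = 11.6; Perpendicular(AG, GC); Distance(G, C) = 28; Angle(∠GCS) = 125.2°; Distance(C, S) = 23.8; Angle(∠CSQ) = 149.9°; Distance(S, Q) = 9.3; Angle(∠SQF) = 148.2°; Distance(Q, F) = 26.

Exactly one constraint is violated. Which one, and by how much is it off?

Distance(Q, F) = 26 — off by 4.50.

K = (0.00, 0.00) ✓; KN at -106.1° ✓; |KN| = 26.90 ✓; ∠(KN, NA) = 90.00° ✓; |NA| = 13.60 ✓; ∠NAG = 85.30° ✓; |AG| = 11.60 ✓; ∠(AG, GC) = 90.00° ✓; |GC| = 28.00 ✓; ∠GCS = 125.2° ✓; |CS| = 23.80 ✓; ∠CSQ = 149.9° ✓; |SQ| = 9.300 ✓; ∠SQF = 148.2° ✓; |QF| = 21.50 ✗.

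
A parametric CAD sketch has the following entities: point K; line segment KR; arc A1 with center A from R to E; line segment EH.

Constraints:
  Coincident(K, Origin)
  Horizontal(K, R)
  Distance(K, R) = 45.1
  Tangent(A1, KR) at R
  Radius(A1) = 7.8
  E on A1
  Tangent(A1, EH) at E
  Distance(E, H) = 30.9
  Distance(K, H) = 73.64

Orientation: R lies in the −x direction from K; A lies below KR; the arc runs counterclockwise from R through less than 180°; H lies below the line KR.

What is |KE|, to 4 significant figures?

52.12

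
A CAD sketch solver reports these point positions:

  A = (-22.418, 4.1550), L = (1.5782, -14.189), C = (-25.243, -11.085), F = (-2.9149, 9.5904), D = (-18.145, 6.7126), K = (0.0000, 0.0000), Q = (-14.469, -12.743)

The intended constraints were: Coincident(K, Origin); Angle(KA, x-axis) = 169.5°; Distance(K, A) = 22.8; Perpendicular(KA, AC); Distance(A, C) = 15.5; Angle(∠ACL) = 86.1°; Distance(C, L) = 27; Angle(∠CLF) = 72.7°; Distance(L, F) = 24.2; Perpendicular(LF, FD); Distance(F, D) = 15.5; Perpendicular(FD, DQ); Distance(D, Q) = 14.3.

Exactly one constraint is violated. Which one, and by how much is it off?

Distance(D, Q) = 14.3 — off by 5.50.

K = (0.00, 0.00) ✓; KA at 169.5° ✓; |KA| = 22.80 ✓; ∠(KA, AC) = 90.00° ✓; |AC| = 15.50 ✓; ∠ACL = 86.10° ✓; |CL| = 27.00 ✓; ∠CLF = 72.70° ✓; |LF| = 24.20 ✓; ∠(LF, FD) = 90.00° ✓; |FD| = 15.50 ✓; ∠(FD, DQ) = 90.00° ✓; |DQ| = 19.80 ✗.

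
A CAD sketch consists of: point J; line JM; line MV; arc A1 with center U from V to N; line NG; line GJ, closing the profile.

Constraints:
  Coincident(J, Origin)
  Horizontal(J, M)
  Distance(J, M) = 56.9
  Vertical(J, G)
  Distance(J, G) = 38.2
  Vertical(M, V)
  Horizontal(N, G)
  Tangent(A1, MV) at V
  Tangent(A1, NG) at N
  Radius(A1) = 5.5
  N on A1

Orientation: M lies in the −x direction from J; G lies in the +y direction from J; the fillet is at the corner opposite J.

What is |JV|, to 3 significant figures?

65.6

J is at the origin; J and M share the same y with |JM| = 56.9 and M on the −x side, so M = (-56.9, 0.00). JG is vertical with |JG| = 38.2 and G on the +y side, so G = (0.00, 38.2). The virtual corner opposite J is at (-56.9, 38.2). Since A1 is tangent to MV there, UV ⟂ MV and since A1 is tangent to NG there, UN ⟂ NG, with radius 5.5, so the center U sits 5.5 in from both sides at U = (-51.4, 32.7). That places the tangent points at V = (-56.9, 32.7) on MV and N = (-51.4, 38.2) on NG. Then |JV| = |V − J| = 65.6.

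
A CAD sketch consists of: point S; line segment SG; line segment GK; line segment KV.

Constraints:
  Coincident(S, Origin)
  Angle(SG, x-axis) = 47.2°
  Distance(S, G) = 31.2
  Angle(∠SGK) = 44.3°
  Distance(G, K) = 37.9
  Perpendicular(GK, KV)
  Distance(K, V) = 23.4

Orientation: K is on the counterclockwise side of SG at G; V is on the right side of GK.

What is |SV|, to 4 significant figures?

47.80

S is at the origin; SG runs at 47.2° with length 31.2, so G = 31.2·(cos 47.2°, sin 47.2°) = (21.20, 22.89). ∠SGK = 44.3°, so GK runs at 47.2° + (180° − 44.3°) = 182.9° from the x-axis; with |GK| = 37.9, K = G + 37.9·(cos 182.9°, sin 182.9°) = (-16.65, 20.97). GK ⟂ KV; with |KV| = 23.4 on the right of GK, V = K + 23.4·(-0.05059, 0.9987) = (-17.84, 44.34). Then |SV| = |V − S| = 47.80.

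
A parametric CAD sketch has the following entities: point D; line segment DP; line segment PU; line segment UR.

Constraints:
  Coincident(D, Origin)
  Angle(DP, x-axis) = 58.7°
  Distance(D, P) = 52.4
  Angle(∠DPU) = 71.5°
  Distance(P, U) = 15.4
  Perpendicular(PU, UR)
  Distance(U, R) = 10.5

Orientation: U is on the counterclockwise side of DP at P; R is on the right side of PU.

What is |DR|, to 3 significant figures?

60.2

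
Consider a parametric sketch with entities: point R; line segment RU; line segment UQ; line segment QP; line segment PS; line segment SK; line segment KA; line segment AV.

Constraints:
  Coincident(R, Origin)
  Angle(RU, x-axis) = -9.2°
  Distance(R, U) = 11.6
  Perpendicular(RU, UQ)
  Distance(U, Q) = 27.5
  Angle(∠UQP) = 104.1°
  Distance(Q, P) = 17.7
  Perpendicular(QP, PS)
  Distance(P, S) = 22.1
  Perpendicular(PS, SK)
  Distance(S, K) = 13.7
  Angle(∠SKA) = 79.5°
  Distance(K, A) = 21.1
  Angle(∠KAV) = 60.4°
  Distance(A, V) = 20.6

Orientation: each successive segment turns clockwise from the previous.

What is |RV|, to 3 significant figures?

24.2

∠SKA = 79.5° gives KA at -95.6° from the x-axis; with |KA| = 21.1, A = (-0.878, -28.3). ∠KAV = 60.4° gives AV at 145° from the x-axis; with |AV| = 20.6, V = (-17.7, -16.4). Then |RV| = |V − R| = 24.2.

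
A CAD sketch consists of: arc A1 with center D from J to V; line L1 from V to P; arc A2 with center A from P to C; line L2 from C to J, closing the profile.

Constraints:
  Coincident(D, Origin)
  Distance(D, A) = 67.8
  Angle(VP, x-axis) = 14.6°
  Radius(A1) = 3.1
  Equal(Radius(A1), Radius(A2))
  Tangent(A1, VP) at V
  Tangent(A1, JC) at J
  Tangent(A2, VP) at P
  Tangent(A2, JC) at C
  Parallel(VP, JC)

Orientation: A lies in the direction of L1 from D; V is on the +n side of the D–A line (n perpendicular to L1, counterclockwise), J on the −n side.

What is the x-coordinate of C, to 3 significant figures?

66.4

The slot axis is L1's direction at 14.6°, so u = (cos 14.6°, sin 14.6°) = (0.968, 0.252) and n = (−sin 14.6°, cos 14.6°) = (-0.252, 0.968). D is at the origin and A lies 67.8 along u from D, so A = 67.8·u = (65.6, 17.1). Tangency of A1 to both parallel lines with radius 3.1 puts V and J at D ± 3.1·n: V = (-0.781, 3.00), J = (0.781, -3.00). Equal radii place P and C the same way about A: P = A + 3.1·n = (64.8, 20.1), C = A − 3.1·n = (66.4, 14.1). So C.x = 66.4.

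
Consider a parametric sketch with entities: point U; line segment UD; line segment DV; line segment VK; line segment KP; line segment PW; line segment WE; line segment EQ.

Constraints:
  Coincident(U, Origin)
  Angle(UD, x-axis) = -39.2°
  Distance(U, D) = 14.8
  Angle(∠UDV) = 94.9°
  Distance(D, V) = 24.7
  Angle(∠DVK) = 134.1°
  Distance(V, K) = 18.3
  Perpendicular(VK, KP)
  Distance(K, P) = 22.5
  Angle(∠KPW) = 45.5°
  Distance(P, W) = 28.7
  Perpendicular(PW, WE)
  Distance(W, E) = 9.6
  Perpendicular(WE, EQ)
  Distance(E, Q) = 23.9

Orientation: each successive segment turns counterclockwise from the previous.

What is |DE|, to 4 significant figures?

31.08

U is at the origin; UD runs at -39.2° with length 14.8, so D = (11.47, -9.354). ∠UDV = 94.9° gives DV at 45.90° from the x-axis; with |DV| = 24.7, V = (28.66, 8.384). ∠DVK = 134.1° gives VK at 91.80° from the x-axis; with |VK| = 18.3, K = (28.08, 26.67). The perpendicularity gives KP at right angles to VK, so KP runs at -178.2°; with |KP| = 22.5, P = (5.595, 25.97). ∠KPW = 45.5° gives PW at -43.70° from the x-axis; with |PW| = 28.7, W = (26.34, 6.140). The perpendicularity gives WE at right angles to PW, so WE runs at 46.30°; with |WE| = 9.6, E = (32.98, 13.08). Then |DE| = |E − D| = 31.08.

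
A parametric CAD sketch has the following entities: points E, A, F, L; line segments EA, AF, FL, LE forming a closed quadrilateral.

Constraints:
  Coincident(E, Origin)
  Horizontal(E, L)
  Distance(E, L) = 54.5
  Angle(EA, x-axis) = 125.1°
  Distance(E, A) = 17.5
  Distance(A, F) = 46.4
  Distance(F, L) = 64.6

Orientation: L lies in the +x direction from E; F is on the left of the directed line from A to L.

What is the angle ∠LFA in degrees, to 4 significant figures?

70.99°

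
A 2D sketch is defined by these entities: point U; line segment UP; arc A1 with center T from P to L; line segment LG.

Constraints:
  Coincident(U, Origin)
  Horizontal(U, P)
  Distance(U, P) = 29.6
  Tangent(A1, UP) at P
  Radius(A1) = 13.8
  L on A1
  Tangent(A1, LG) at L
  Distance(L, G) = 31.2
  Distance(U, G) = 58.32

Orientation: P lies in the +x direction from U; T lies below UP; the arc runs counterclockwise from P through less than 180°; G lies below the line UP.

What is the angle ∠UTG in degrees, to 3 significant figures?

122°

Checks: |TL| = 13.80 ✓; ∠(TL, LG) = 90.00° ✓; |LG| = 31.20 ✓; |UG| = 58.32 ✓.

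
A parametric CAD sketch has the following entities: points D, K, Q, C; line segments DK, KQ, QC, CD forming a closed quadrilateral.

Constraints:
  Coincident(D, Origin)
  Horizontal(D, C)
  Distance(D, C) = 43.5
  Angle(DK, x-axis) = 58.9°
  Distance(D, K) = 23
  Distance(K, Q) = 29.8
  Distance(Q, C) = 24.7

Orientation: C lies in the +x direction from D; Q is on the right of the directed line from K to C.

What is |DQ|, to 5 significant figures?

22.274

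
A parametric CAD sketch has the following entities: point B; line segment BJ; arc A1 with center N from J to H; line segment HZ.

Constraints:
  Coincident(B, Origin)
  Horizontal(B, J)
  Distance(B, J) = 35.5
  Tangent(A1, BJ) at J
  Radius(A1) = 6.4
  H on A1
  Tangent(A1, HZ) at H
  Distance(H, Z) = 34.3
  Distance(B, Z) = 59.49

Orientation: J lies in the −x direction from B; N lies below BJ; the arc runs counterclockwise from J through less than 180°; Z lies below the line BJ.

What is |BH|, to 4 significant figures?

42.33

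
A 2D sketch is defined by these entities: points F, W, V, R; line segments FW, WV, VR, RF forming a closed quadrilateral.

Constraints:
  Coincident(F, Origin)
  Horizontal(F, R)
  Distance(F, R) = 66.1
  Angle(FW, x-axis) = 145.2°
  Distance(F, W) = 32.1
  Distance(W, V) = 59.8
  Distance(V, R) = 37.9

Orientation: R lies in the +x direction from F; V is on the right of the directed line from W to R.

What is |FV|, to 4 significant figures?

29.06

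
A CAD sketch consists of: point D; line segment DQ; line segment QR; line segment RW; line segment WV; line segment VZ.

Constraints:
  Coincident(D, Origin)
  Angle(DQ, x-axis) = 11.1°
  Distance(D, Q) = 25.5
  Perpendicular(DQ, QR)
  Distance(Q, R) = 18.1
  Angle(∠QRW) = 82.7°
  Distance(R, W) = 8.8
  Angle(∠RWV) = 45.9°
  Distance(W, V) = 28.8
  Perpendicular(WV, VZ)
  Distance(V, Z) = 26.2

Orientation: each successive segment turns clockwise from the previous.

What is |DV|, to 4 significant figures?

39.29

D is at the origin; DQ runs at 11.1° with length 25.5, so Q = (25.02, 4.909). DQ ⟂ QR, so QR runs at -78.90°; with |QR| = 18.1, R = (28.51, -12.85). ∠QRW = 82.7° gives RW at -176.2° from the x-axis; with |RW| = 8.8, W = (19.73, -13.44). ∠RWV = 45.9° gives WV at 49.70° from the x-axis; with |WV| = 28.8, V = (38.35, 8.530). Then |DV| = |V − D| = 39.29.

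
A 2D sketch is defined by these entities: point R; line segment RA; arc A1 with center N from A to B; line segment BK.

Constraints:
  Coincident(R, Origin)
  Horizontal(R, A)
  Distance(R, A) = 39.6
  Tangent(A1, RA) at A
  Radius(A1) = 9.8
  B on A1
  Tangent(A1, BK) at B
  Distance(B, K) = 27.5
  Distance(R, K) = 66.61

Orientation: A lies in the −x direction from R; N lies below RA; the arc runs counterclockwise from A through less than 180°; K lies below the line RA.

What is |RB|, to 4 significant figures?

49.22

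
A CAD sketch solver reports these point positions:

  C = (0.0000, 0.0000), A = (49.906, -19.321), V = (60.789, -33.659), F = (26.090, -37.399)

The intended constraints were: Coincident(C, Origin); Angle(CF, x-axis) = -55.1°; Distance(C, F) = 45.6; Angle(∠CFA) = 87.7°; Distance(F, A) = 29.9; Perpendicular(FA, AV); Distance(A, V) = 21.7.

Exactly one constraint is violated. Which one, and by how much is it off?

Distance(A, V) = 21.7 — off by 3.70.

C = (0.00, 0.00) ✓; CF at -55.10° ✓; |CF| = 45.60 ✓; ∠CFA = 87.70° ✓; |FA| = 29.90 ✓; ∠(FA, AV) = 90.00° ✓; |AV| = 18.00 ✗.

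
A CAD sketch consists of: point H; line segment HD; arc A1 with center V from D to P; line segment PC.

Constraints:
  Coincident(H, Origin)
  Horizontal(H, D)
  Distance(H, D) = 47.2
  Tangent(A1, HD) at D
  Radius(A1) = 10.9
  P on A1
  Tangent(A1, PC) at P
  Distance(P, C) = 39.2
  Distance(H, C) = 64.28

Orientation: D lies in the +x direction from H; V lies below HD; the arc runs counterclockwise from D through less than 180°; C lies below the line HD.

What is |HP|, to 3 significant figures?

38.2

Checks: H = (0.00, 0.00) ✓; |VP| = 10.90 ✓; ∠(VP, PC) = 90.00° ✓; |PC| = 39.20 ✓; |HC| = 64.28 ✓.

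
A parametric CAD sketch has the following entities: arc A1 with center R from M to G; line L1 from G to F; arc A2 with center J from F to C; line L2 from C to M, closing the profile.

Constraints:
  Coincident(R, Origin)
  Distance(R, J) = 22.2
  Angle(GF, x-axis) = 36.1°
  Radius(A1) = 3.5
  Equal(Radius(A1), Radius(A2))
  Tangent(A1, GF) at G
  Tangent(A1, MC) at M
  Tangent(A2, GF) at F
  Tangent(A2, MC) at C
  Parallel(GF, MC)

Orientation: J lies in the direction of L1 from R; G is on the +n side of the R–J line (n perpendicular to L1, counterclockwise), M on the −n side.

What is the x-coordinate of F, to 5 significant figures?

15.875

The slot axis is L1's direction at 36.1°, so u = (cos 36.1°, sin 36.1°) = (0.80799, 0.58920) and n = (−sin 36.1°, cos 36.1°) = (-0.58920, 0.80799). R is at the origin and J lies 22.2 along u from R, so J = 22.2·u = (17.937, 13.080). Tangency of A1 to both parallel lines with radius 3.5 puts G and M at R ± 3.5·n: G = (-2.0622, 2.8280), M = (2.0622, -2.8280). Equal radii place F and C the same way about J: F = J + 3.5·n = (15.875, 15.908), C = J − 3.5·n = (20.000, 10.252). So F.x = 15.875.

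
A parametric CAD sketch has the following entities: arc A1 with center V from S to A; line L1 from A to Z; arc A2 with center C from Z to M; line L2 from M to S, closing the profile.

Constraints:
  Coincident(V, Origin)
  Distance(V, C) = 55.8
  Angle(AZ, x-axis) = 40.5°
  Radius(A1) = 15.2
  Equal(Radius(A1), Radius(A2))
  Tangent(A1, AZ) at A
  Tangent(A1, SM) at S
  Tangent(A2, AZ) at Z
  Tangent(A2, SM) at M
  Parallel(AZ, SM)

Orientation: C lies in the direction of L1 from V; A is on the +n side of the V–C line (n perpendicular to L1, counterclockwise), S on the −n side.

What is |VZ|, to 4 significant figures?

57.83

The slot axis is L1's direction at 40.5°, so u = (cos 40.5°, sin 40.5°) = (0.7604, 0.6494) and n = (−sin 40.5°, cos 40.5°) = (-0.6494, 0.7604). V is at the origin and C lies 55.8 along u from V, so C = 55.8·u = (42.43, 36.24). Tangency of A1 to both parallel lines with radius 15.2 puts A and S at V ± 15.2·n: A = (-9.872, 11.56), S = (9.872, -11.56). Equal radii place Z and M the same way about C: Z = C + 15.2·n = (32.56, 47.80), M = C − 15.2·n = (52.30, 24.68). Then |VZ| = |Z − V| = 57.83.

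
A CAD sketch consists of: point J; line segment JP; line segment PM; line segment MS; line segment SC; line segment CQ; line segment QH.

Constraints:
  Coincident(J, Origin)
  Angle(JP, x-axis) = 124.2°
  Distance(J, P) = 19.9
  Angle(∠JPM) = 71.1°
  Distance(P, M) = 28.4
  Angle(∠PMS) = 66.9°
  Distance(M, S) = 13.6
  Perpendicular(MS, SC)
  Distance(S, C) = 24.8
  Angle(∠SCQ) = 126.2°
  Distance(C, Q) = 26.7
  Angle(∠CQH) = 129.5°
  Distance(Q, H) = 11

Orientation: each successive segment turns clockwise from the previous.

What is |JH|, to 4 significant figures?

51.10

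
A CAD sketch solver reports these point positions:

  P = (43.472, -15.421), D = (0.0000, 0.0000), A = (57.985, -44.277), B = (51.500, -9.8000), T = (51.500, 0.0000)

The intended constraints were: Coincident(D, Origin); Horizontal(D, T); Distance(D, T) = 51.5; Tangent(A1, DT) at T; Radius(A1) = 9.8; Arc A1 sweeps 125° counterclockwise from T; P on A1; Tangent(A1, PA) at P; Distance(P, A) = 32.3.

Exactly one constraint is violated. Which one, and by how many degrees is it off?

Tangent(A1, PA) at P — off by 8.30°.

D = (0.00, 0.00) ✓; D.y = 0.00, T.y = 0.00 ✓; |DT| = 51.50 ✓; ∠(BT, TD) = 90.00° ✓; |BT| = 9.800 ✓; bearing(B→P) − bearing(B→T) = 125.0° ✓; |BP| = 9.800 ✓; ∠(BP, PA) = 98.30° ✗; |PA| = 32.30 ✓.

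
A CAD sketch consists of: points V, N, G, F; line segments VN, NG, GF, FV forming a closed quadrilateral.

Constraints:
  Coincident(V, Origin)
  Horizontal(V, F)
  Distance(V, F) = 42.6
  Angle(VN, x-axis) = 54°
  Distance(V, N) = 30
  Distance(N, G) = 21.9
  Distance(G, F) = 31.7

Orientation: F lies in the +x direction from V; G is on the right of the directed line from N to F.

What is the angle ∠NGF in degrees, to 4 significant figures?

78.70°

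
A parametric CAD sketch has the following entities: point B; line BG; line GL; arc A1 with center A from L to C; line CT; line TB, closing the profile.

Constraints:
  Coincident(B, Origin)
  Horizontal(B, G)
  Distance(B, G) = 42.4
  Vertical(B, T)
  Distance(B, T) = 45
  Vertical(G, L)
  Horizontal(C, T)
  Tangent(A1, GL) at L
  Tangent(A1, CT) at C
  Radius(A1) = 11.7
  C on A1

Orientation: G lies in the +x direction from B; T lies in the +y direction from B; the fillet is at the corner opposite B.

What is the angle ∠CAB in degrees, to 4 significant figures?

137.3°

B is at the origin; BG is horizontal with |BG| = 42.4 and G on the +x side, so G = (42.40, 0.000). B and T share the same x with |BT| = 45.0 and T on the +y side, so T = (0.000, 45.00). The virtual corner opposite B is at (42.40, 45.00). A1 meets GL tangentially, so AL is at right angles to GL and since A1 is tangent to CT there, AC ⟂ CT, with radius 11.7, so the center A sits 11.7 in from both sides at A = (30.70, 33.30). That places the tangent points at L = (42.40, 33.30) on GL and C = (30.70, 45.00) on CT. Then cos ∠CAB = AC·AB / (|AC||AB|), giving 137.3°.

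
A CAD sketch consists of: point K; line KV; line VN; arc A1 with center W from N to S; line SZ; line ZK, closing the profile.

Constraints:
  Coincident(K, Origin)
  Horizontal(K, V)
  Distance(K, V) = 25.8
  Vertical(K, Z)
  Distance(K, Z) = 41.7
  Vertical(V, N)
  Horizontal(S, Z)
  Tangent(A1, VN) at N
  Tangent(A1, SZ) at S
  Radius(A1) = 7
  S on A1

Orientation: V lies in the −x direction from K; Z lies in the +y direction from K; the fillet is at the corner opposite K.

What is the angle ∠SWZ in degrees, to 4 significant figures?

69.58°

The virtual corner opposite K is at (-25.80, 41.70). A1 meets VN tangentially, so WN is at right angles to VN and A1 meets SZ tangentially, so WS is at right angles to SZ, with radius 7.0, so the center W sits 7.0 in from both sides at W = (-18.80, 34.70). That places the tangent points at N = (-25.80, 34.70) on VN and S = (-18.80, 41.70) on SZ. Then cos ∠SWZ = WS·WZ / (|WS||WZ|), giving 69.58°.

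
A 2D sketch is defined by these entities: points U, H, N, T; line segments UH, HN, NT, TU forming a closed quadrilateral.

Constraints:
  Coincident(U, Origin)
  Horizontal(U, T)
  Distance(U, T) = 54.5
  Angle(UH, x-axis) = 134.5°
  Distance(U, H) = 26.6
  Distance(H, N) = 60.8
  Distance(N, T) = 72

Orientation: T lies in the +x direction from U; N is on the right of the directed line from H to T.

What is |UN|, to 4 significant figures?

40.64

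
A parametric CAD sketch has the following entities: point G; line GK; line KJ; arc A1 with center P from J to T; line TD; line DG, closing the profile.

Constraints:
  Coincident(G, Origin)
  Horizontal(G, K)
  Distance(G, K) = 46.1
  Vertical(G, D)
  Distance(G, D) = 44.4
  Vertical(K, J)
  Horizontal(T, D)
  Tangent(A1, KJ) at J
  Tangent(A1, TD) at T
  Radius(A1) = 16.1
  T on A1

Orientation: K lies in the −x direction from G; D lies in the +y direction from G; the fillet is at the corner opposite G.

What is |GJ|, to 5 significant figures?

54.093

The virtual corner opposite G is at (-46.100, 44.400). A1 meets KJ tangentially, so PJ is at right angles to KJ and since A1 is tangent to TD there, PT ⟂ TD, with radius 16.1, so the center P sits 16.1 in from both sides at P = (-30.000, 28.300). That places the tangent points at J = (-46.100, 28.300) on KJ and T = (-30.000, 44.400) on TD. Then |GJ| = |J − G| = 54.093.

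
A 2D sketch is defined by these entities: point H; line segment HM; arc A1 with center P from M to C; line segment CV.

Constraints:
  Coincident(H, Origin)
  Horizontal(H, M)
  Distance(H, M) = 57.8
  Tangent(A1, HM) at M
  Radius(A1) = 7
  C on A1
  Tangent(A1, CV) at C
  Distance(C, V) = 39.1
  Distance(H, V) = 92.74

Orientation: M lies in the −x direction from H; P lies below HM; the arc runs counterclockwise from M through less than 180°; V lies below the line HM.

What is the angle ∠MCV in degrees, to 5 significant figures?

152.35°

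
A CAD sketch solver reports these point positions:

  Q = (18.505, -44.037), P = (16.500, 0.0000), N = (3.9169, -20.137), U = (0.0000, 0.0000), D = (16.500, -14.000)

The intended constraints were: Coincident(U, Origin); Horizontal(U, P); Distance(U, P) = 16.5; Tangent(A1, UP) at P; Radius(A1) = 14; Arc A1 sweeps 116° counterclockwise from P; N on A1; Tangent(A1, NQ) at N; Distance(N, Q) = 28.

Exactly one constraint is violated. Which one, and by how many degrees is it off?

Tangent(A1, NQ) at N — off by 5.40°.

U = (0.00, 0.00) ✓; U.y = 0.00, P.y = 0.00 ✓; |UP| = 16.50 ✓; ∠(DP, PU) = 90.00° ✓; |DP| = 14.00 ✓; bearing(D→N) − bearing(D→P) = 116.0° ✓; |DN| = 14.00 ✓; ∠(DN, NQ) = 84.60° ✗; |NQ| = 28.00 ✓.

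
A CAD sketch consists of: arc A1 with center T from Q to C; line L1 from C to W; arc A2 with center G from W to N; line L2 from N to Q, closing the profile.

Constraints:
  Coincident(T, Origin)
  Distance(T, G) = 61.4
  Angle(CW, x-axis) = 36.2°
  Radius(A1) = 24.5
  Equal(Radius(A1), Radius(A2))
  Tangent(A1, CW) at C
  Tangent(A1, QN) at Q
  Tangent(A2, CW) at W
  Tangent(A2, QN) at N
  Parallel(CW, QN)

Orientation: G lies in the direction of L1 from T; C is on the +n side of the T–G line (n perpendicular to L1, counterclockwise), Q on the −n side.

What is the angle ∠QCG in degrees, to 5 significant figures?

68.247°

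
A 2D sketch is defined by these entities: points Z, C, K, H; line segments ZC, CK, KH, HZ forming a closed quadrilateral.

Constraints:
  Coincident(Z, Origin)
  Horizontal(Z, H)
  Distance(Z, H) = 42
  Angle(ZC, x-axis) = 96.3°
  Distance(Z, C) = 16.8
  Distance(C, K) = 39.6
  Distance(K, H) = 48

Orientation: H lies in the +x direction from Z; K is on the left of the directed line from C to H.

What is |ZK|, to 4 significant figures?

51.95

Z is at the origin; ZH is horizontal with |ZH| = 42.0 and H in +x, so H = (42.0, 0). ZC runs at 96.3° with |ZC| = 16.8, so C = (-1.844, 16.70). K is determined by |CK| = 39.6 and |KH| = 48.0 together: it lies at the intersection of circle(C, 39.6) and circle(H, 48.0). With |CH| = 46.92, the foot of the radical line on CH is 15.62 from C and the perpendicular offset is √(39.6² − 15.62²) = 36.39. Taking the left-of-CH solution: K = (25.70, 45.15).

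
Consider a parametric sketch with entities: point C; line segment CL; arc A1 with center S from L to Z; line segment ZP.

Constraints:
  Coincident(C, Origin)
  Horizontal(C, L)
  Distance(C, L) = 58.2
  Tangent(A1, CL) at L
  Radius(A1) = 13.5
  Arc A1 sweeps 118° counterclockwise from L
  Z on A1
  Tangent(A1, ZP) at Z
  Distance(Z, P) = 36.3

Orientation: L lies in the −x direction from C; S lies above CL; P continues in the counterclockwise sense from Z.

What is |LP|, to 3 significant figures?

52.1

C is at the origin; C and L share the same y with |CL| = 58.2 and L on the −x side, so L = (-58.2, 0.00). Since A1 is tangent to CL there, SL ⟂ CL, so S = L + (0, 13.5) = (-58.2, 13.5). On A1, L sits at bearing -90° from S; a 118° counterclockwise sweep puts Z at bearing 28°, so Z = S + 13.5·(cos 28°, sin 28°) = (-46.3, 19.8). A1 meets ZP tangentially, so SZ is at right angles to ZP, so ZP runs along (−sin 28°, cos 28°); with |ZP| = 36.3, P = (-63.3, 51.9). Then |LP| = |P − L| = 52.1.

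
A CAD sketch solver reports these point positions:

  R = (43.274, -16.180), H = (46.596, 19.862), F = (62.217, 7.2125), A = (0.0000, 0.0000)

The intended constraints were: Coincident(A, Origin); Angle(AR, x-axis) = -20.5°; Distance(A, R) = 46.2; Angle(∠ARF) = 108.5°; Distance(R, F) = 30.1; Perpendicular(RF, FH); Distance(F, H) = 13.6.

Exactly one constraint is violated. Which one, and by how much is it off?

Distance(F, H) = 13.6 — off by 6.50.

A = (0.00, 0.00) ✓; AR at -20.50° ✓; |AR| = 46.20 ✓; ∠ARF = 108.5° ✓; |RF| = 30.10 ✓; ∠(RF, FH) = 90.00° ✓; |FH| = 20.10 ✗.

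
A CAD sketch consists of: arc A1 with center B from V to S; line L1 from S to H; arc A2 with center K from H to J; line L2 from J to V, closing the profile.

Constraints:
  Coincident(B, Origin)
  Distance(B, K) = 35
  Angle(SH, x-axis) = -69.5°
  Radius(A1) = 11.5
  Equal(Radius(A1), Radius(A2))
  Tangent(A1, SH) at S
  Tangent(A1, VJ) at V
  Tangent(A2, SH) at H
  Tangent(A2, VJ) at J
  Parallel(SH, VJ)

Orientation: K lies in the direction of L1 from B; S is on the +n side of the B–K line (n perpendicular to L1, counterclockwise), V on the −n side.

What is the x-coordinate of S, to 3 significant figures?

10.8

The slot axis is L1's direction at -69.5°, so u = (cos -69.5°, sin -69.5°) = (0.350, -0.937) and n = (−sin -69.5°, cos -69.5°) = (0.937, 0.350). B is at the origin and K lies 35.0 along u from B, so K = 35.0·u = (12.3, -32.8). Tangency of A1 to both parallel lines with radius 11.5 puts S and V at B ± 11.5·n: S = (10.8, 4.03), V = (-10.8, -4.03). So S.x = 10.8.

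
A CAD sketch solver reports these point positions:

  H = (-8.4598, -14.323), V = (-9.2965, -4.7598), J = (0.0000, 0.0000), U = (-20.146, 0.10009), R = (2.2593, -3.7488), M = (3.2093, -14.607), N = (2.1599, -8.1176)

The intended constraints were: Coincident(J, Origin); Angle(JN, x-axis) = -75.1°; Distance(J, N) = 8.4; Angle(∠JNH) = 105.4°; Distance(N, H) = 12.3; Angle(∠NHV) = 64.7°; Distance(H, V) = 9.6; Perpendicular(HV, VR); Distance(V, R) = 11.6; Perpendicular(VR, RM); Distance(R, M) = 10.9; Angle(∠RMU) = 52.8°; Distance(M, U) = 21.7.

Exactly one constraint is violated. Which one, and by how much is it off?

Distance(M, U) = 21.7 — off by 5.90.

J = (0.00, 0.00) ✓; JN at -75.10° ✓; |JN| = 8.400 ✓; ∠JNH = 105.4° ✓; |NH| = 12.30 ✓; ∠NHV = 64.70° ✓; |HV| = 9.600 ✓; ∠(HV, VR) = 90.00° ✓; |VR| = 11.60 ✓; ∠(VR, RM) = 90.00° ✓; |RM| = 10.90 ✓; ∠RMU = 52.80° ✓; |MU| = 27.60 ✗.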